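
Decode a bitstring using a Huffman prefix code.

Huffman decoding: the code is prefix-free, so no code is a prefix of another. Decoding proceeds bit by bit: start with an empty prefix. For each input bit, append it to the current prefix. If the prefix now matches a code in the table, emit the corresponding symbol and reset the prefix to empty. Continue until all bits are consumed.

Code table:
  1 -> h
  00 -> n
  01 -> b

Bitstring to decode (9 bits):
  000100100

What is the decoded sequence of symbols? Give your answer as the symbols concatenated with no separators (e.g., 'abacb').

Bit 0: prefix='0' (no match yet)
Bit 1: prefix='00' -> emit 'n', reset
Bit 2: prefix='0' (no match yet)
Bit 3: prefix='01' -> emit 'b', reset
Bit 4: prefix='0' (no match yet)
Bit 5: prefix='00' -> emit 'n', reset
Bit 6: prefix='1' -> emit 'h', reset
Bit 7: prefix='0' (no match yet)
Bit 8: prefix='00' -> emit 'n', reset

Answer: nbnhn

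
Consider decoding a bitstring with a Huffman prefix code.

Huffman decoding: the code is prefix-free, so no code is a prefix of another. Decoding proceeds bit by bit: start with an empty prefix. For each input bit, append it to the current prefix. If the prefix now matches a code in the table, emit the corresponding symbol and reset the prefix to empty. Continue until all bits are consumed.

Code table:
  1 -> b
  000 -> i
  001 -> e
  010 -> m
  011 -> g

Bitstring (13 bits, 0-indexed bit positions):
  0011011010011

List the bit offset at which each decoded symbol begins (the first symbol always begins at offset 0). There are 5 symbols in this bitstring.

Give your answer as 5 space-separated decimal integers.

Answer: 0 3 4 7 10

Derivation:
Bit 0: prefix='0' (no match yet)
Bit 1: prefix='00' (no match yet)
Bit 2: prefix='001' -> emit 'e', reset
Bit 3: prefix='1' -> emit 'b', reset
Bit 4: prefix='0' (no match yet)
Bit 5: prefix='01' (no match yet)
Bit 6: prefix='011' -> emit 'g', reset
Bit 7: prefix='0' (no match yet)
Bit 8: prefix='01' (no match yet)
Bit 9: prefix='010' -> emit 'm', reset
Bit 10: prefix='0' (no match yet)
Bit 11: prefix='01' (no match yet)
Bit 12: prefix='011' -> emit 'g', reset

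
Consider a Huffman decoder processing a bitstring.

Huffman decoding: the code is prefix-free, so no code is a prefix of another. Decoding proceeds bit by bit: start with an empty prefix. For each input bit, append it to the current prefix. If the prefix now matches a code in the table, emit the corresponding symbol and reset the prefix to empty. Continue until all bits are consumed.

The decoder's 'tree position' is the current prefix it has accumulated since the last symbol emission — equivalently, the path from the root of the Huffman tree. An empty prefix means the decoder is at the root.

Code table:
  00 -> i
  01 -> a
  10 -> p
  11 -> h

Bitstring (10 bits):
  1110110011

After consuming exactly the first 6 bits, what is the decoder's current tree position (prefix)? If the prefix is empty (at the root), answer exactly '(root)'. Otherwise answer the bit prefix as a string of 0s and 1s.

Bit 0: prefix='1' (no match yet)
Bit 1: prefix='11' -> emit 'h', reset
Bit 2: prefix='1' (no match yet)
Bit 3: prefix='10' -> emit 'p', reset
Bit 4: prefix='1' (no match yet)
Bit 5: prefix='11' -> emit 'h', reset

Answer: (root)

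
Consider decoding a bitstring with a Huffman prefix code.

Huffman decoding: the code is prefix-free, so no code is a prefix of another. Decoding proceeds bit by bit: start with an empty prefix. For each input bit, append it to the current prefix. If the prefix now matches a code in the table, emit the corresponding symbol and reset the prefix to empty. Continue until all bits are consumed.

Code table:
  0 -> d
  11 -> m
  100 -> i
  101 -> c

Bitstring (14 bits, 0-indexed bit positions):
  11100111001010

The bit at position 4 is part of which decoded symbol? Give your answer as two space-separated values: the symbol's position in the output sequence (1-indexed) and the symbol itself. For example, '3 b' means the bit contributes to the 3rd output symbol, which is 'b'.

Bit 0: prefix='1' (no match yet)
Bit 1: prefix='11' -> emit 'm', reset
Bit 2: prefix='1' (no match yet)
Bit 3: prefix='10' (no match yet)
Bit 4: prefix='100' -> emit 'i', reset
Bit 5: prefix='1' (no match yet)
Bit 6: prefix='11' -> emit 'm', reset
Bit 7: prefix='1' (no match yet)
Bit 8: prefix='10' (no match yet)

Answer: 2 i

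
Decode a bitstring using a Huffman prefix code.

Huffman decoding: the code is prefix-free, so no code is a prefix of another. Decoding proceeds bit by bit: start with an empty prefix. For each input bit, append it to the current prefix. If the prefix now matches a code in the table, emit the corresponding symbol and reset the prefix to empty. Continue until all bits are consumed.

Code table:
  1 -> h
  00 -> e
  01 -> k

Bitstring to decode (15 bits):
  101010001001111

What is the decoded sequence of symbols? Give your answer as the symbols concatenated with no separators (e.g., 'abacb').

Bit 0: prefix='1' -> emit 'h', reset
Bit 1: prefix='0' (no match yet)
Bit 2: prefix='01' -> emit 'k', reset
Bit 3: prefix='0' (no match yet)
Bit 4: prefix='01' -> emit 'k', reset
Bit 5: prefix='0' (no match yet)
Bit 6: prefix='00' -> emit 'e', reset
Bit 7: prefix='0' (no match yet)
Bit 8: prefix='01' -> emit 'k', reset
Bit 9: prefix='0' (no match yet)
Bit 10: prefix='00' -> emit 'e', reset
Bit 11: prefix='1' -> emit 'h', reset
Bit 12: prefix='1' -> emit 'h', reset
Bit 13: prefix='1' -> emit 'h', reset
Bit 14: prefix='1' -> emit 'h', reset

Answer: hkkekehhhh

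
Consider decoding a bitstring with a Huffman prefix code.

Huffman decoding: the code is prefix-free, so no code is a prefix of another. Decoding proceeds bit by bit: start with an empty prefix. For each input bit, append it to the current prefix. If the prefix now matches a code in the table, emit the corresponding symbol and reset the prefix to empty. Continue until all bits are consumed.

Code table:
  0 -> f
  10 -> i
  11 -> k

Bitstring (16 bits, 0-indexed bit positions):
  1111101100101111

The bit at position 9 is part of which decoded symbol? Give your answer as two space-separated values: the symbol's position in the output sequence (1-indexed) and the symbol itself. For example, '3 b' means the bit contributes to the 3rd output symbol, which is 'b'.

Bit 0: prefix='1' (no match yet)
Bit 1: prefix='11' -> emit 'k', reset
Bit 2: prefix='1' (no match yet)
Bit 3: prefix='11' -> emit 'k', reset
Bit 4: prefix='1' (no match yet)
Bit 5: prefix='10' -> emit 'i', reset
Bit 6: prefix='1' (no match yet)
Bit 7: prefix='11' -> emit 'k', reset
Bit 8: prefix='0' -> emit 'f', reset
Bit 9: prefix='0' -> emit 'f', reset
Bit 10: prefix='1' (no match yet)
Bit 11: prefix='10' -> emit 'i', reset
Bit 12: prefix='1' (no match yet)
Bit 13: prefix='11' -> emit 'k', reset

Answer: 6 f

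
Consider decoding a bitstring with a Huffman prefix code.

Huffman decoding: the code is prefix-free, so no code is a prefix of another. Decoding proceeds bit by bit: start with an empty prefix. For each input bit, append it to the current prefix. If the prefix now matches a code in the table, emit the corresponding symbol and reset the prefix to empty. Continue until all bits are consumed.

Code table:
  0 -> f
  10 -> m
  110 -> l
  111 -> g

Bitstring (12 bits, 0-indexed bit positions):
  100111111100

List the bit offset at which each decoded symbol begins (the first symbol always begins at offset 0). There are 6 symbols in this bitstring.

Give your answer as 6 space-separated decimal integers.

Bit 0: prefix='1' (no match yet)
Bit 1: prefix='10' -> emit 'm', reset
Bit 2: prefix='0' -> emit 'f', reset
Bit 3: prefix='1' (no match yet)
Bit 4: prefix='11' (no match yet)
Bit 5: prefix='111' -> emit 'g', reset
Bit 6: prefix='1' (no match yet)
Bit 7: prefix='11' (no match yet)
Bit 8: prefix='111' -> emit 'g', reset
Bit 9: prefix='1' (no match yet)
Bit 10: prefix='10' -> emit 'm', reset
Bit 11: prefix='0' -> emit 'f', reset

Answer: 0 2 3 6 9 11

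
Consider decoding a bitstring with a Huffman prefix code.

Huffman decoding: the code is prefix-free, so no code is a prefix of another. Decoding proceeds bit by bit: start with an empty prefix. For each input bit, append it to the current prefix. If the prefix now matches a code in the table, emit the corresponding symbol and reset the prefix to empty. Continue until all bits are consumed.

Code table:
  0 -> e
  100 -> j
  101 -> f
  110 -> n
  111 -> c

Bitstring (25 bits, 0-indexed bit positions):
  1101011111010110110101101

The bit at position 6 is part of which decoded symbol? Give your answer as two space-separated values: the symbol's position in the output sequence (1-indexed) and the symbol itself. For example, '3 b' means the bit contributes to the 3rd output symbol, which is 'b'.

Answer: 3 c

Derivation:
Bit 0: prefix='1' (no match yet)
Bit 1: prefix='11' (no match yet)
Bit 2: prefix='110' -> emit 'n', reset
Bit 3: prefix='1' (no match yet)
Bit 4: prefix='10' (no match yet)
Bit 5: prefix='101' -> emit 'f', reset
Bit 6: prefix='1' (no match yet)
Bit 7: prefix='11' (no match yet)
Bit 8: prefix='111' -> emit 'c', reset
Bit 9: prefix='1' (no match yet)
Bit 10: prefix='10' (no match yet)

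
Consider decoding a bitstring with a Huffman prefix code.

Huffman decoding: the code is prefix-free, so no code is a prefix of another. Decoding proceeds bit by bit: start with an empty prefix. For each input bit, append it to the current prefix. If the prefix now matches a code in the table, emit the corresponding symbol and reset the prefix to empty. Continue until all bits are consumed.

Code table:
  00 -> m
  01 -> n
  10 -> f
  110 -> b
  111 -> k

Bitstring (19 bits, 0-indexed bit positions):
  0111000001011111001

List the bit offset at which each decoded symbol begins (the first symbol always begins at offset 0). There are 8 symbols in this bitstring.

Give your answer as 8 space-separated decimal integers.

Answer: 0 2 5 7 9 11 14 17

Derivation:
Bit 0: prefix='0' (no match yet)
Bit 1: prefix='01' -> emit 'n', reset
Bit 2: prefix='1' (no match yet)
Bit 3: prefix='11' (no match yet)
Bit 4: prefix='110' -> emit 'b', reset
Bit 5: prefix='0' (no match yet)
Bit 6: prefix='00' -> emit 'm', reset
Bit 7: prefix='0' (no match yet)
Bit 8: prefix='00' -> emit 'm', reset
Bit 9: prefix='1' (no match yet)
Bit 10: prefix='10' -> emit 'f', reset
Bit 11: prefix='1' (no match yet)
Bit 12: prefix='11' (no match yet)
Bit 13: prefix='111' -> emit 'k', reset
Bit 14: prefix='1' (no match yet)
Bit 15: prefix='11' (no match yet)
Bit 16: prefix='110' -> emit 'b', reset
Bit 17: prefix='0' (no match yet)
Bit 18: prefix='01' -> emit 'n', reset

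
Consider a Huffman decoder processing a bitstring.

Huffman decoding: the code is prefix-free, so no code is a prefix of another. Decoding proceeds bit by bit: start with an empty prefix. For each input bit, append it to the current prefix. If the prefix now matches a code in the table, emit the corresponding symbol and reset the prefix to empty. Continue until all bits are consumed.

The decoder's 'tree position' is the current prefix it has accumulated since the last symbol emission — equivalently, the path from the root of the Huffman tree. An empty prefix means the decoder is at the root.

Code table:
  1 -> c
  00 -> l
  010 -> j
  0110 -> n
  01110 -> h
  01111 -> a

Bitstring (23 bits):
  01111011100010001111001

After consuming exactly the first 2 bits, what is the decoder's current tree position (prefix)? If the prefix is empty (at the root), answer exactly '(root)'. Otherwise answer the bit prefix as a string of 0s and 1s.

Bit 0: prefix='0' (no match yet)
Bit 1: prefix='01' (no match yet)

Answer: 01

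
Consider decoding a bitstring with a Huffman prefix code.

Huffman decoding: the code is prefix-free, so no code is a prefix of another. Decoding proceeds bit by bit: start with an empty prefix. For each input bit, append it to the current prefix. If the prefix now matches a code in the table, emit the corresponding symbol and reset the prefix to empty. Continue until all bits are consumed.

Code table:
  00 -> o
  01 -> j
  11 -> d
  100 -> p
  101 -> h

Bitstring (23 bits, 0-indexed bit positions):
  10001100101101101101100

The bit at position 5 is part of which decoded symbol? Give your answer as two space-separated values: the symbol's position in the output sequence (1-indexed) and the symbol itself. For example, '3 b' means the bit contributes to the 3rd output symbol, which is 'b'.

Answer: 3 p

Derivation:
Bit 0: prefix='1' (no match yet)
Bit 1: prefix='10' (no match yet)
Bit 2: prefix='100' -> emit 'p', reset
Bit 3: prefix='0' (no match yet)
Bit 4: prefix='01' -> emit 'j', reset
Bit 5: prefix='1' (no match yet)
Bit 6: prefix='10' (no match yet)
Bit 7: prefix='100' -> emit 'p', reset
Bit 8: prefix='1' (no match yet)
Bit 9: prefix='10' (no match yet)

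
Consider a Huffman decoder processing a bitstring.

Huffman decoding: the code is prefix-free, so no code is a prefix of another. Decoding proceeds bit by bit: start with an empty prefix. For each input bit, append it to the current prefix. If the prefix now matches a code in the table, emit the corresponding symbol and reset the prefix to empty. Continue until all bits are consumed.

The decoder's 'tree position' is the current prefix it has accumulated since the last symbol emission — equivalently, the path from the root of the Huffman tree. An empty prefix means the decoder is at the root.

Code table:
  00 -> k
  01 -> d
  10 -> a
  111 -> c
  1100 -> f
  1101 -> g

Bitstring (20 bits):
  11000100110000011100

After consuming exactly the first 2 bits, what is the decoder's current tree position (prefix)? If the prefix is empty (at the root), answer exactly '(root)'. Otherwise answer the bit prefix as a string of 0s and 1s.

Bit 0: prefix='1' (no match yet)
Bit 1: prefix='11' (no match yet)

Answer: 11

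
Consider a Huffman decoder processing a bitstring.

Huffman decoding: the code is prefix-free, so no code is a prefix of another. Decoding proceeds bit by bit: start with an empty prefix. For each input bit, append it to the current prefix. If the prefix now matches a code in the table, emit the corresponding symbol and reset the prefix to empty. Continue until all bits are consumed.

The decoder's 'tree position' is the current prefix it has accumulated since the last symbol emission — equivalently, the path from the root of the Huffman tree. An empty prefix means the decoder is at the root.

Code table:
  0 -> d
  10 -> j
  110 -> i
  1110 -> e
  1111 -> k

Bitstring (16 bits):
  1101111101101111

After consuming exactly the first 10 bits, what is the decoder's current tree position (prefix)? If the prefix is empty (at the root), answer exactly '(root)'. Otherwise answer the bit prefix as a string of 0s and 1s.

Bit 0: prefix='1' (no match yet)
Bit 1: prefix='11' (no match yet)
Bit 2: prefix='110' -> emit 'i', reset
Bit 3: prefix='1' (no match yet)
Bit 4: prefix='11' (no match yet)
Bit 5: prefix='111' (no match yet)
Bit 6: prefix='1111' -> emit 'k', reset
Bit 7: prefix='1' (no match yet)
Bit 8: prefix='10' -> emit 'j', reset
Bit 9: prefix='1' (no match yet)

Answer: 1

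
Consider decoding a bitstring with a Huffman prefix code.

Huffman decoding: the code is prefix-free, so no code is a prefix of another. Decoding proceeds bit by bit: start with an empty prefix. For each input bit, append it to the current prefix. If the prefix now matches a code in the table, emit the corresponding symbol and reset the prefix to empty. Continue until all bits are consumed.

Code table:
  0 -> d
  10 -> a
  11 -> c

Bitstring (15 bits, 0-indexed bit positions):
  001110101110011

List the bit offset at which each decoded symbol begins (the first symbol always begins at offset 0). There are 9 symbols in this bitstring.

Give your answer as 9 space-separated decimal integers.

Bit 0: prefix='0' -> emit 'd', reset
Bit 1: prefix='0' -> emit 'd', reset
Bit 2: prefix='1' (no match yet)
Bit 3: prefix='11' -> emit 'c', reset
Bit 4: prefix='1' (no match yet)
Bit 5: prefix='10' -> emit 'a', reset
Bit 6: prefix='1' (no match yet)
Bit 7: prefix='10' -> emit 'a', reset
Bit 8: prefix='1' (no match yet)
Bit 9: prefix='11' -> emit 'c', reset
Bit 10: prefix='1' (no match yet)
Bit 11: prefix='10' -> emit 'a', reset
Bit 12: prefix='0' -> emit 'd', reset
Bit 13: prefix='1' (no match yet)
Bit 14: prefix='11' -> emit 'c', reset

Answer: 0 1 2 4 6 8 10 12 13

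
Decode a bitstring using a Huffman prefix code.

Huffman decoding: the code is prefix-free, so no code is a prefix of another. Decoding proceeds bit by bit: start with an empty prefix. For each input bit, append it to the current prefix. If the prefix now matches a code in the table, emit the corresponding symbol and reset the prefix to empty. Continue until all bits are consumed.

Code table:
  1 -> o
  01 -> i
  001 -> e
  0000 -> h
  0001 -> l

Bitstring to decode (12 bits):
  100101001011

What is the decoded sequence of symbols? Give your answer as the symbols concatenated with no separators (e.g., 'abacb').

Answer: oeieio

Derivation:
Bit 0: prefix='1' -> emit 'o', reset
Bit 1: prefix='0' (no match yet)
Bit 2: prefix='00' (no match yet)
Bit 3: prefix='001' -> emit 'e', reset
Bit 4: prefix='0' (no match yet)
Bit 5: prefix='01' -> emit 'i', reset
Bit 6: prefix='0' (no match yet)
Bit 7: prefix='00' (no match yet)
Bit 8: prefix='001' -> emit 'e', reset
Bit 9: prefix='0' (no match yet)
Bit 10: prefix='01' -> emit 'i', reset
Bit 11: prefix='1' -> emit 'o', reset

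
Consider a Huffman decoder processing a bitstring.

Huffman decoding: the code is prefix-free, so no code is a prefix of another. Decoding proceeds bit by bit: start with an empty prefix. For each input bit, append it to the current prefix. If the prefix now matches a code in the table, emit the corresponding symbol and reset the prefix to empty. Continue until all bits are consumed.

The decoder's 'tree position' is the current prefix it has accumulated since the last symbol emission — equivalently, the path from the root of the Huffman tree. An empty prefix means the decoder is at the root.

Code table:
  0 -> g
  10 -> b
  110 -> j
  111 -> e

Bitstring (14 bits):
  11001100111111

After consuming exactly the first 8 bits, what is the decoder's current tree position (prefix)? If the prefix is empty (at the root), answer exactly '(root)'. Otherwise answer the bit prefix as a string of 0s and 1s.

Answer: (root)

Derivation:
Bit 0: prefix='1' (no match yet)
Bit 1: prefix='11' (no match yet)
Bit 2: prefix='110' -> emit 'j', reset
Bit 3: prefix='0' -> emit 'g', reset
Bit 4: prefix='1' (no match yet)
Bit 5: prefix='11' (no match yet)
Bit 6: prefix='110' -> emit 'j', reset
Bit 7: prefix='0' -> emit 'g', reset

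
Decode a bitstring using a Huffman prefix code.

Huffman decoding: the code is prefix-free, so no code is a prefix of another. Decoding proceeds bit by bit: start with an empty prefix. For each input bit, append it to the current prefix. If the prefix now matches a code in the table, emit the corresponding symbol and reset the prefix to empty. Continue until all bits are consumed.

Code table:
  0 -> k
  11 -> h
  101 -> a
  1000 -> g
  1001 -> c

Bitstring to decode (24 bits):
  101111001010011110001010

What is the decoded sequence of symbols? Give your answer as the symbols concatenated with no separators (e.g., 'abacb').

Answer: ahckchgak

Derivation:
Bit 0: prefix='1' (no match yet)
Bit 1: prefix='10' (no match yet)
Bit 2: prefix='101' -> emit 'a', reset
Bit 3: prefix='1' (no match yet)
Bit 4: prefix='11' -> emit 'h', reset
Bit 5: prefix='1' (no match yet)
Bit 6: prefix='10' (no match yet)
Bit 7: prefix='100' (no match yet)
Bit 8: prefix='1001' -> emit 'c', reset
Bit 9: prefix='0' -> emit 'k', reset
Bit 10: prefix='1' (no match yet)
Bit 11: prefix='10' (no match yet)
Bit 12: prefix='100' (no match yet)
Bit 13: prefix='1001' -> emit 'c', reset
Bit 14: prefix='1' (no match yet)
Bit 15: prefix='11' -> emit 'h', reset
Bit 16: prefix='1' (no match yet)
Bit 17: prefix='10' (no match yet)
Bit 18: prefix='100' (no match yet)
Bit 19: prefix='1000' -> emit 'g', reset
Bit 20: prefix='1' (no match yet)
Bit 21: prefix='10' (no match yet)
Bit 22: prefix='101' -> emit 'a', reset
Bit 23: prefix='0' -> emit 'k', reset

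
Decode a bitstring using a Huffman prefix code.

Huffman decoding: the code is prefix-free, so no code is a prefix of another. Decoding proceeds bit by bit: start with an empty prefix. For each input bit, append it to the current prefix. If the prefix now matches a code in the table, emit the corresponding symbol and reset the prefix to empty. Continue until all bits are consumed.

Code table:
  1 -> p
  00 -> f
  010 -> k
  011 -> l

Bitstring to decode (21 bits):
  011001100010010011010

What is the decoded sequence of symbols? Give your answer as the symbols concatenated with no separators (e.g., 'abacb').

Bit 0: prefix='0' (no match yet)
Bit 1: prefix='01' (no match yet)
Bit 2: prefix='011' -> emit 'l', reset
Bit 3: prefix='0' (no match yet)
Bit 4: prefix='00' -> emit 'f', reset
Bit 5: prefix='1' -> emit 'p', reset
Bit 6: prefix='1' -> emit 'p', reset
Bit 7: prefix='0' (no match yet)
Bit 8: prefix='00' -> emit 'f', reset
Bit 9: prefix='0' (no match yet)
Bit 10: prefix='01' (no match yet)
Bit 11: prefix='010' -> emit 'k', reset
Bit 12: prefix='0' (no match yet)
Bit 13: prefix='01' (no match yet)
Bit 14: prefix='010' -> emit 'k', reset
Bit 15: prefix='0' (no match yet)
Bit 16: prefix='01' (no match yet)
Bit 17: prefix='011' -> emit 'l', reset
Bit 18: prefix='0' (no match yet)
Bit 19: prefix='01' (no match yet)
Bit 20: prefix='010' -> emit 'k', reset

Answer: lfppfkklk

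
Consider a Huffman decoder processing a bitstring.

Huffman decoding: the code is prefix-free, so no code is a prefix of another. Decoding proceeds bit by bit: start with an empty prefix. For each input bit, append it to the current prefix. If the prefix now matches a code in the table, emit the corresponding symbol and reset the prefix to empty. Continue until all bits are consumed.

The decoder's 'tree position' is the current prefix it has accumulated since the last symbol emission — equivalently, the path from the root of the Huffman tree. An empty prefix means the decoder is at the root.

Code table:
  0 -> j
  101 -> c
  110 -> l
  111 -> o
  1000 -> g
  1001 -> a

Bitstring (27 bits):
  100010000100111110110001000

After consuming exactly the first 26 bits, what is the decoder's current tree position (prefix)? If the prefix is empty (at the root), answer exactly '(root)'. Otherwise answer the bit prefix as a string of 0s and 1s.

Answer: 100

Derivation:
Bit 0: prefix='1' (no match yet)
Bit 1: prefix='10' (no match yet)
Bit 2: prefix='100' (no match yet)
Bit 3: prefix='1000' -> emit 'g', reset
Bit 4: prefix='1' (no match yet)
Bit 5: prefix='10' (no match yet)
Bit 6: prefix='100' (no match yet)
Bit 7: prefix='1000' -> emit 'g', reset
Bit 8: prefix='0' -> emit 'j', reset
Bit 9: prefix='1' (no match yet)
Bit 10: prefix='10' (no match yet)
Bit 11: prefix='100' (no match yet)
Bit 12: prefix='1001' -> emit 'a', reset
Bit 13: prefix='1' (no match yet)
Bit 14: prefix='11' (no match yet)
Bit 15: prefix='111' -> emit 'o', reset
Bit 16: prefix='1' (no match yet)
Bit 17: prefix='10' (no match yet)
Bit 18: prefix='101' -> emit 'c', reset
Bit 19: prefix='1' (no match yet)
Bit 20: prefix='10' (no match yet)
Bit 21: prefix='100' (no match yet)
Bit 22: prefix='1000' -> emit 'g', reset
Bit 23: prefix='1' (no match yet)
Bit 24: prefix='10' (no match yet)
Bit 25: prefix='100' (no match yet)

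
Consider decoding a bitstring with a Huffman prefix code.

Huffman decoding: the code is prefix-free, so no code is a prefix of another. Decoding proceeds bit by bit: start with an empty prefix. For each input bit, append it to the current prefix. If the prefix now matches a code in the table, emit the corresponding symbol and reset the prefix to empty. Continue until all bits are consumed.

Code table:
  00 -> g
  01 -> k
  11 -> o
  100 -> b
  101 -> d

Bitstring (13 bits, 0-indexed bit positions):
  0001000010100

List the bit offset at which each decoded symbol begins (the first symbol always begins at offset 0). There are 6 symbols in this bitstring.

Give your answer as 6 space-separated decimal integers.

Answer: 0 2 4 6 8 11

Derivation:
Bit 0: prefix='0' (no match yet)
Bit 1: prefix='00' -> emit 'g', reset
Bit 2: prefix='0' (no match yet)
Bit 3: prefix='01' -> emit 'k', reset
Bit 4: prefix='0' (no match yet)
Bit 5: prefix='00' -> emit 'g', reset
Bit 6: prefix='0' (no match yet)
Bit 7: prefix='00' -> emit 'g', reset
Bit 8: prefix='1' (no match yet)
Bit 9: prefix='10' (no match yet)
Bit 10: prefix='101' -> emit 'd', reset
Bit 11: prefix='0' (no match yet)
Bit 12: prefix='00' -> emit 'g', reset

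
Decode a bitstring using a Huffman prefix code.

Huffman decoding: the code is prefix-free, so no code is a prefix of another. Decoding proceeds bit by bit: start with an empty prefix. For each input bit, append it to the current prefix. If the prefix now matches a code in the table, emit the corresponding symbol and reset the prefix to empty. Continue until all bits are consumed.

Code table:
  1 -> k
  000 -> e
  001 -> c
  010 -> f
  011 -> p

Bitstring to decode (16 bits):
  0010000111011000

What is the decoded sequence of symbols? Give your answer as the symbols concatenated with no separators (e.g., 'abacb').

Bit 0: prefix='0' (no match yet)
Bit 1: prefix='00' (no match yet)
Bit 2: prefix='001' -> emit 'c', reset
Bit 3: prefix='0' (no match yet)
Bit 4: prefix='00' (no match yet)
Bit 5: prefix='000' -> emit 'e', reset
Bit 6: prefix='0' (no match yet)
Bit 7: prefix='01' (no match yet)
Bit 8: prefix='011' -> emit 'p', reset
Bit 9: prefix='1' -> emit 'k', reset
Bit 10: prefix='0' (no match yet)
Bit 11: prefix='01' (no match yet)
Bit 12: prefix='011' -> emit 'p', reset
Bit 13: prefix='0' (no match yet)
Bit 14: prefix='00' (no match yet)
Bit 15: prefix='000' -> emit 'e', reset

Answer: cepkpe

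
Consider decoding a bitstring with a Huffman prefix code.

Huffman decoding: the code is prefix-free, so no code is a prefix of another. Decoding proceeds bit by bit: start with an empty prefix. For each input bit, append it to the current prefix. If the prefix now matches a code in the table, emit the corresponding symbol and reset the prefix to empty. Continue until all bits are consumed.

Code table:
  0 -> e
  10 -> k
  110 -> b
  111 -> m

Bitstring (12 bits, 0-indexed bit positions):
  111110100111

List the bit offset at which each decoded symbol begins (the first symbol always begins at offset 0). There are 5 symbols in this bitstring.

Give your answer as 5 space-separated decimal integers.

Answer: 0 3 6 8 9

Derivation:
Bit 0: prefix='1' (no match yet)
Bit 1: prefix='11' (no match yet)
Bit 2: prefix='111' -> emit 'm', reset
Bit 3: prefix='1' (no match yet)
Bit 4: prefix='11' (no match yet)
Bit 5: prefix='110' -> emit 'b', reset
Bit 6: prefix='1' (no match yet)
Bit 7: prefix='10' -> emit 'k', reset
Bit 8: prefix='0' -> emit 'e', reset
Bit 9: prefix='1' (no match yet)
Bit 10: prefix='11' (no match yet)
Bit 11: prefix='111' -> emit 'm', reset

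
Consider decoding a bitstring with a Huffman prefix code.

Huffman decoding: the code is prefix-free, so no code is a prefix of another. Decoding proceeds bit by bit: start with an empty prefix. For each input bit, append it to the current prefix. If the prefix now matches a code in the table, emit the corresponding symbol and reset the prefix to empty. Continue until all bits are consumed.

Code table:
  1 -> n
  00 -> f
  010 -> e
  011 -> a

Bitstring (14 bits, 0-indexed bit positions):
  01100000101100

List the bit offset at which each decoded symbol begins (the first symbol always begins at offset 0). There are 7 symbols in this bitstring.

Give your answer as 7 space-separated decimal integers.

Bit 0: prefix='0' (no match yet)
Bit 1: prefix='01' (no match yet)
Bit 2: prefix='011' -> emit 'a', reset
Bit 3: prefix='0' (no match yet)
Bit 4: prefix='00' -> emit 'f', reset
Bit 5: prefix='0' (no match yet)
Bit 6: prefix='00' -> emit 'f', reset
Bit 7: prefix='0' (no match yet)
Bit 8: prefix='01' (no match yet)
Bit 9: prefix='010' -> emit 'e', reset
Bit 10: prefix='1' -> emit 'n', reset
Bit 11: prefix='1' -> emit 'n', reset
Bit 12: prefix='0' (no match yet)
Bit 13: prefix='00' -> emit 'f', reset

Answer: 0 3 5 7 10 11 12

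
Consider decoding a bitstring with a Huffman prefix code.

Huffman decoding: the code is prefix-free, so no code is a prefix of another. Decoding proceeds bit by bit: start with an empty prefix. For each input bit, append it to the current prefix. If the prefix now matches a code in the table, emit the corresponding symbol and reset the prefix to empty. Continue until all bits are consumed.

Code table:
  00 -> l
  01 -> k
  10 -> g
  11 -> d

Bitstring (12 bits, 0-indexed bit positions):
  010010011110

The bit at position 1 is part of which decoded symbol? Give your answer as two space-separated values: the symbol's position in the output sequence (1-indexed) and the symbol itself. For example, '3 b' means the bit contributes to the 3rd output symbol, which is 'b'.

Answer: 1 k

Derivation:
Bit 0: prefix='0' (no match yet)
Bit 1: prefix='01' -> emit 'k', reset
Bit 2: prefix='0' (no match yet)
Bit 3: prefix='00' -> emit 'l', reset
Bit 4: prefix='1' (no match yet)
Bit 5: prefix='10' -> emit 'g', reset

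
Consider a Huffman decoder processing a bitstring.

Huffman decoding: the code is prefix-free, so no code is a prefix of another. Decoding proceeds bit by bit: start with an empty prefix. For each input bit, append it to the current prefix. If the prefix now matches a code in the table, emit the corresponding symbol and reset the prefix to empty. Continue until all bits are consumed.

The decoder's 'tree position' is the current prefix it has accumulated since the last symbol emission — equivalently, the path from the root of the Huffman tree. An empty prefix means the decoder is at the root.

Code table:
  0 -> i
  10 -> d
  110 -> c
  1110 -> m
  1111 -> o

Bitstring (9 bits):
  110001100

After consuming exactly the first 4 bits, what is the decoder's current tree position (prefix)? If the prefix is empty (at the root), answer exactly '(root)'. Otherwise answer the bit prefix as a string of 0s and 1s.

Answer: (root)

Derivation:
Bit 0: prefix='1' (no match yet)
Bit 1: prefix='11' (no match yet)
Bit 2: prefix='110' -> emit 'c', reset
Bit 3: prefix='0' -> emit 'i', reset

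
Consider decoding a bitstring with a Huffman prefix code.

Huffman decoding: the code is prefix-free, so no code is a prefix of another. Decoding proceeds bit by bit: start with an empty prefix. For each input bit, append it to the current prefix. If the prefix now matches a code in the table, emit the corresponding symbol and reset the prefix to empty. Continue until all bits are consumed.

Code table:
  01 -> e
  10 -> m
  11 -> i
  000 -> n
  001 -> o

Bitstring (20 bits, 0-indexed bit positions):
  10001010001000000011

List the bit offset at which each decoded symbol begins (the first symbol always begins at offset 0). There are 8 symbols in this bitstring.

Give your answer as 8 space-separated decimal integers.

Bit 0: prefix='1' (no match yet)
Bit 1: prefix='10' -> emit 'm', reset
Bit 2: prefix='0' (no match yet)
Bit 3: prefix='00' (no match yet)
Bit 4: prefix='001' -> emit 'o', reset
Bit 5: prefix='0' (no match yet)
Bit 6: prefix='01' -> emit 'e', reset
Bit 7: prefix='0' (no match yet)
Bit 8: prefix='00' (no match yet)
Bit 9: prefix='000' -> emit 'n', reset
Bit 10: prefix='1' (no match yet)
Bit 11: prefix='10' -> emit 'm', reset
Bit 12: prefix='0' (no match yet)
Bit 13: prefix='00' (no match yet)
Bit 14: prefix='000' -> emit 'n', reset
Bit 15: prefix='0' (no match yet)
Bit 16: prefix='00' (no match yet)
Bit 17: prefix='000' -> emit 'n', reset
Bit 18: prefix='1' (no match yet)
Bit 19: prefix='11' -> emit 'i', reset

Answer: 0 2 5 7 10 12 15 18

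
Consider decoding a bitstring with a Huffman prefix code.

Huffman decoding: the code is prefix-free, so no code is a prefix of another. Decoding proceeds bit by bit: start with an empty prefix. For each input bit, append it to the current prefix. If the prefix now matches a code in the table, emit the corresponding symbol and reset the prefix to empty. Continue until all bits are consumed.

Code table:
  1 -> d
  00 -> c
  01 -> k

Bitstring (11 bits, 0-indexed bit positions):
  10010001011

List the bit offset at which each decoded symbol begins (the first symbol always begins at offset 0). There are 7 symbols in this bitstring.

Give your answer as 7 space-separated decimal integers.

Answer: 0 1 3 4 6 8 10

Derivation:
Bit 0: prefix='1' -> emit 'd', reset
Bit 1: prefix='0' (no match yet)
Bit 2: prefix='00' -> emit 'c', reset
Bit 3: prefix='1' -> emit 'd', reset
Bit 4: prefix='0' (no match yet)
Bit 5: prefix='00' -> emit 'c', reset
Bit 6: prefix='0' (no match yet)
Bit 7: prefix='01' -> emit 'k', reset
Bit 8: prefix='0' (no match yet)
Bit 9: prefix='01' -> emit 'k', reset
Bit 10: prefix='1' -> emit 'd', reset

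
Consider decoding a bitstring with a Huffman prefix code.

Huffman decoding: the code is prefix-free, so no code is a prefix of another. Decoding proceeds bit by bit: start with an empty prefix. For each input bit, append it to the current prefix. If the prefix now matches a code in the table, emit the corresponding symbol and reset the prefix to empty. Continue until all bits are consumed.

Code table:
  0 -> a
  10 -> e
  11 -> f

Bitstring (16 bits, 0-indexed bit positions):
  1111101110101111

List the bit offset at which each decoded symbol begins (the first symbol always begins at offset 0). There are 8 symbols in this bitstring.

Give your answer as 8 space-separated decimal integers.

Answer: 0 2 4 6 8 10 12 14

Derivation:
Bit 0: prefix='1' (no match yet)
Bit 1: prefix='11' -> emit 'f', reset
Bit 2: prefix='1' (no match yet)
Bit 3: prefix='11' -> emit 'f', reset
Bit 4: prefix='1' (no match yet)
Bit 5: prefix='10' -> emit 'e', reset
Bit 6: prefix='1' (no match yet)
Bit 7: prefix='11' -> emit 'f', reset
Bit 8: prefix='1' (no match yet)
Bit 9: prefix='10' -> emit 'e', reset
Bit 10: prefix='1' (no match yet)
Bit 11: prefix='10' -> emit 'e', reset
Bit 12: prefix='1' (no match yet)
Bit 13: prefix='11' -> emit 'f', reset
Bit 14: prefix='1' (no match yet)
Bit 15: prefix='11' -> emit 'f', reset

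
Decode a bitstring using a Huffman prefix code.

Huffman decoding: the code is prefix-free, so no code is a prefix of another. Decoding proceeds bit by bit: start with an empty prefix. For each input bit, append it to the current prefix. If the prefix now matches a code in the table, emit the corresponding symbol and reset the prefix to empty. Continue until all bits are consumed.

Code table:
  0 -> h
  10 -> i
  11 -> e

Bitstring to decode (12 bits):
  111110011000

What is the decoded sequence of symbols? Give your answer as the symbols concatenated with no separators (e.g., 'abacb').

Answer: eeihehhh

Derivation:
Bit 0: prefix='1' (no match yet)
Bit 1: prefix='11' -> emit 'e', reset
Bit 2: prefix='1' (no match yet)
Bit 3: prefix='11' -> emit 'e', reset
Bit 4: prefix='1' (no match yet)
Bit 5: prefix='10' -> emit 'i', reset
Bit 6: prefix='0' -> emit 'h', reset
Bit 7: prefix='1' (no match yet)
Bit 8: prefix='11' -> emit 'e', reset
Bit 9: prefix='0' -> emit 'h', reset
Bit 10: prefix='0' -> emit 'h', reset
Bit 11: prefix='0' -> emit 'h', reset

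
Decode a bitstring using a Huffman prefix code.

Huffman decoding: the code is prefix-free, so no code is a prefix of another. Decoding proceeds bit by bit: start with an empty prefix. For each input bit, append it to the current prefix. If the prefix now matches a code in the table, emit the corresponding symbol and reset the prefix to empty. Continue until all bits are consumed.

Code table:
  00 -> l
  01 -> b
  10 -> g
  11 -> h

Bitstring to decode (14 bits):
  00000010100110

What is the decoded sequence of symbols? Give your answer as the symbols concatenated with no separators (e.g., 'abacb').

Bit 0: prefix='0' (no match yet)
Bit 1: prefix='00' -> emit 'l', reset
Bit 2: prefix='0' (no match yet)
Bit 3: prefix='00' -> emit 'l', reset
Bit 4: prefix='0' (no match yet)
Bit 5: prefix='00' -> emit 'l', reset
Bit 6: prefix='1' (no match yet)
Bit 7: prefix='10' -> emit 'g', reset
Bit 8: prefix='1' (no match yet)
Bit 9: prefix='10' -> emit 'g', reset
Bit 10: prefix='0' (no match yet)
Bit 11: prefix='01' -> emit 'b', reset
Bit 12: prefix='1' (no match yet)
Bit 13: prefix='10' -> emit 'g', reset

Answer: lllggbg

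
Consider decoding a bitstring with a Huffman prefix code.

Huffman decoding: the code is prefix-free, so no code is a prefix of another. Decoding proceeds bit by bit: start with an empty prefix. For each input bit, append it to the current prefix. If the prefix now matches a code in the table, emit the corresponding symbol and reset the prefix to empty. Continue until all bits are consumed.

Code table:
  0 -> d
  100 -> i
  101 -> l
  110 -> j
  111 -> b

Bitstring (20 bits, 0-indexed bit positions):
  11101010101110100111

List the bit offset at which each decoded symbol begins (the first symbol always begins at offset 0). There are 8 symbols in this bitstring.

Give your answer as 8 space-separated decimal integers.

Bit 0: prefix='1' (no match yet)
Bit 1: prefix='11' (no match yet)
Bit 2: prefix='111' -> emit 'b', reset
Bit 3: prefix='0' -> emit 'd', reset
Bit 4: prefix='1' (no match yet)
Bit 5: prefix='10' (no match yet)
Bit 6: prefix='101' -> emit 'l', reset
Bit 7: prefix='0' -> emit 'd', reset
Bit 8: prefix='1' (no match yet)
Bit 9: prefix='10' (no match yet)
Bit 10: prefix='101' -> emit 'l', reset
Bit 11: prefix='1' (no match yet)
Bit 12: prefix='11' (no match yet)
Bit 13: prefix='110' -> emit 'j', reset
Bit 14: prefix='1' (no match yet)
Bit 15: prefix='10' (no match yet)
Bit 16: prefix='100' -> emit 'i', reset
Bit 17: prefix='1' (no match yet)
Bit 18: prefix='11' (no match yet)
Bit 19: prefix='111' -> emit 'b', reset

Answer: 0 3 4 7 8 11 14 17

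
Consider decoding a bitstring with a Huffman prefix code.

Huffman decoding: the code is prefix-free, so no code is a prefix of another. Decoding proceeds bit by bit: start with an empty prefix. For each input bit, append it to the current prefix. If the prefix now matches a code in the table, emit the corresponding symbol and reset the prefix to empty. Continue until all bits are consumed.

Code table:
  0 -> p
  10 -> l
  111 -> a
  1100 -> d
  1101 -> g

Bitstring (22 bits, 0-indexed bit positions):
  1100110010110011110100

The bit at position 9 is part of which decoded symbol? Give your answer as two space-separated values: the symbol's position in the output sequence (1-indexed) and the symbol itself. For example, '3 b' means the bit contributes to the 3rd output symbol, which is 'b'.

Answer: 3 l

Derivation:
Bit 0: prefix='1' (no match yet)
Bit 1: prefix='11' (no match yet)
Bit 2: prefix='110' (no match yet)
Bit 3: prefix='1100' -> emit 'd', reset
Bit 4: prefix='1' (no match yet)
Bit 5: prefix='11' (no match yet)
Bit 6: prefix='110' (no match yet)
Bit 7: prefix='1100' -> emit 'd', reset
Bit 8: prefix='1' (no match yet)
Bit 9: prefix='10' -> emit 'l', reset
Bit 10: prefix='1' (no match yet)
Bit 11: prefix='11' (no match yet)
Bit 12: prefix='110' (no match yet)
Bit 13: prefix='1100' -> emit 'd', reset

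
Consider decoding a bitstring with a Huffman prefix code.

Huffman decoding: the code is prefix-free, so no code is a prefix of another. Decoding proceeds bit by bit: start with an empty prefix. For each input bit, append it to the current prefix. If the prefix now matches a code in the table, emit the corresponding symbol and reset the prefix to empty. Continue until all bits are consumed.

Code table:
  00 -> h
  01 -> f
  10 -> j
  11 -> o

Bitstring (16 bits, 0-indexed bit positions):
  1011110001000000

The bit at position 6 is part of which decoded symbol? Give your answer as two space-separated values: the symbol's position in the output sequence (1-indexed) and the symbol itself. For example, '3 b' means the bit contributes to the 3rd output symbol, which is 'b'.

Bit 0: prefix='1' (no match yet)
Bit 1: prefix='10' -> emit 'j', reset
Bit 2: prefix='1' (no match yet)
Bit 3: prefix='11' -> emit 'o', reset
Bit 4: prefix='1' (no match yet)
Bit 5: prefix='11' -> emit 'o', reset
Bit 6: prefix='0' (no match yet)
Bit 7: prefix='00' -> emit 'h', reset
Bit 8: prefix='0' (no match yet)
Bit 9: prefix='01' -> emit 'f', reset
Bit 10: prefix='0' (no match yet)

Answer: 4 h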